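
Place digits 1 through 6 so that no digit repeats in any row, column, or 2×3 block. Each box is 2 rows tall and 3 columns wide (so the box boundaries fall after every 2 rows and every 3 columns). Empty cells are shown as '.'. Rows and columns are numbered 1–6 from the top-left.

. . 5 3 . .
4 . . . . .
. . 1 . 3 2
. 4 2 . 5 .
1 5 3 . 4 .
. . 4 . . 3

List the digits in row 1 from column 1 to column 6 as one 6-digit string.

215364

row 2, column 3 = 6 (sole candidate).
row 3, column 2 = 6 (sole candidate).
row 3, column 4 = 4 (sole candidate).
row 4, column 1 = 3 (sole candidate).
row 5, column 6 = 6 (sole candidate).
row 6, column 2 = 2 (sole candidate).
row 6, column 5 = 1 (sole candidate).
row 1, column 1 = 2: row 1 has {3,5}; col 1 has {1,3,4}; box has {4,5,6} → only 2 remains.
row 1, column 2 = 1: row 1 has {2,3,5}; col 2 has {2,4,5,6}; box has {2,4,5,6} → only 1 remains.
row 1, column 5 = 6: row 1 has {1,2,3,5}; col 5 has {1,3,4,5}; box has {3} → only 6 remains.
row 1, column 6 = 4: row 1 has {1,2,3,5,6}; col 6 has {2,3,6}; box has {3,6} → only 4 remains.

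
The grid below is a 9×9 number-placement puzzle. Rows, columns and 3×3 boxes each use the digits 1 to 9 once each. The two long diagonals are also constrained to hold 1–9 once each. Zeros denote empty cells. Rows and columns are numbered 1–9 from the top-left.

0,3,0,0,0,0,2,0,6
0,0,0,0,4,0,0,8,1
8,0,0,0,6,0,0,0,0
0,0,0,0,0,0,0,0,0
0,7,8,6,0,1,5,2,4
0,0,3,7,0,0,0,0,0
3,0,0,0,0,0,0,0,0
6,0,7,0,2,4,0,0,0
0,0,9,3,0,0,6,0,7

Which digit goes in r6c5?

8

r5c1 = 9 (sole candidate).
r5c5 = 3 (sole candidate).
r7c6 = 6 (hidden single in row 7).
r7c5 = 7 (hidden single in row 7).
r2c1 = 7 (hidden single in column 1).
r4c4 = 4 (hidden single in column 4).
r3c7 = 4 (hidden single in column 7).
r4c7 = 7 (hidden single in column 7).
r1c3 = 4 (hidden single in row 1).
r6c1 = 4 (hidden single in column 1).
r7c9 = 2 (hidden single in column 9).
r2c2 = 6 (hidden single in main diagonal).
r6c8 = 6 (hidden single in row 6).
r4c3 = 6 (hidden single in row 4).
r3c2 = 9 (hidden single in column 2).
r4c6 = 9 (hidden single in anti-diagonal).
r1c5 = 9 (hidden single in column 5).
r2c7 = 9 (hidden single in row 2).
r2c6 = 3 (hidden single in row 2).
r6c9 = 9 (hidden single in row 6).
r9c5 = 1 (hidden single in column 5).
r8c7 = 3 (hidden single in column 7).
r6c6 = 2 (hidden single in box 5).
r3c4 = 2 (hidden single in row 3).
r2c4 = 5 (sole candidate).
r3c6 = 7 (sole candidate).
r1c6 = 8 (sole candidate).
r2c3 = 2 (sole candidate).
r9c6 = 5 (sole candidate).
r9c8 = 4 (sole candidate).
r1c4 = 1 (sole candidate).
r9c1 = 2 (sole candidate).
r9c2 = 8 (sole candidate).
r1c1 = 5 (sole candidate).
r1c8 = 7 (sole candidate).
r3c3 = 1 (sole candidate).
r4c1 = 1 (sole candidate).
r4c8 = 3 (sole candidate).
r4c9 = 8 (sole candidate).
r6c2 = 5 (sole candidate).
r6c5 = 8: row 6 has {2,3,4,5,6,7,9}; col 5 has {1,2,3,4,6,7,9}; box has {1,2,3,4,6,7,9} → only 8 remains.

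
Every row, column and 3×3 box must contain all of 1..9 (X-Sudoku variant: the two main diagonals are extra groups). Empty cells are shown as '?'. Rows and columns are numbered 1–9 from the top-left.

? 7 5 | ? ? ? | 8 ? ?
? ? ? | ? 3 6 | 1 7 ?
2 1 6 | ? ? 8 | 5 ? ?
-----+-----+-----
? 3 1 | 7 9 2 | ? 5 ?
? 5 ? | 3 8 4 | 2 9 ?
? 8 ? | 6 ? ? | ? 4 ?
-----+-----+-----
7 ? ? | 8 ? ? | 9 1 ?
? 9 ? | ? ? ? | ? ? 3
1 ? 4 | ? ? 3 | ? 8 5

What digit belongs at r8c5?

r1c9 = 4: row 1 has {5,7,8}; col 9 has {3,5}; box has {1,5,7,8}; anti-diagonal has {1,2,5,6,7,8,9} → only 4 remains.
r2c2 = 4: row 2 has {1,3,6,7}; col 2 has {1,3,5,7,8,9}; box has {1,2,5,6,7}; main diagonal has {5,6,7,8,9} → only 4 remains.
r3c8 = 3: row 3 has {1,2,5,6,8}; col 8 has {1,4,5,7,8,9}; box has {1,4,5,7,8} → only 3 remains.
r3c9 = 9: row 3 has {1,2,3,5,6,8}; col 9 has {3,4,5}; box has {1,3,4,5,7,8} → only 9 remains.
r4c7 = 6: row 4 has {1,2,3,5,7,9}; col 7 has {1,2,5,8,9}; box has {2,4,5,9} → only 6 remains.
r4c9 = 8: row 4 has {1,2,3,5,6,7,9}; col 9 has {3,4,5,9}; box has {2,4,5,6,9} → only 8 remains.
r5c1 = 6: row 5 has {2,3,4,5,8,9}; col 1 has {1,2,7}; box has {1,3,5,8} → only 6 remains.
r5c3 = 7: row 5 has {2,3,4,5,6,8,9}; col 3 has {1,4,5,6}; box has {1,3,5,6,8} → only 7 remains.
r5c9 = 1: row 5 has {2,3,4,5,6,7,8,9}; col 9 has {3,4,5,8,9}; box has {2,4,5,6,8,9} → only 1 remains.
r6c1 = 9: row 6 has {4,6,8}; col 1 has {1,2,6,7}; box has {1,3,5,6,7,8} → only 9 remains.
r6c3 = 2: row 6 has {4,6,8,9}; col 3 has {1,4,5,6,7}; box has {1,3,5,6,7,8,9} → only 2 remains.
r6c6 = 1: row 6 has {2,4,6,8,9}; col 6 has {2,3,4,6,8}; box has {2,3,4,6,7,8,9}; main diagonal has {4,5,6,7,8,9} → only 1 remains.
r6c9 = 7: row 6 has {1,2,4,6,8,9}; col 9 has {1,3,4,5,8,9}; box has {1,2,4,5,6,8,9} → only 7 remains.
r7c3 = 3: row 7 has {1,7,8,9}; col 3 has {1,2,4,5,6,7}; box has {1,4,7,9}; anti-diagonal has {1,2,4,5,6,7,8,9} → only 3 remains.
r7c6 = 5: row 7 has {1,3,7,8,9}; col 6 has {1,2,3,4,6,8}; box has {3,8} → only 5 remains.
r8c3 = 8: row 8 has {3,9}; col 3 has {1,2,3,4,5,6,7}; box has {1,3,4,7,9} → only 8 remains.
r8c6 = 7: row 8 has {3,8,9}; col 6 has {1,2,3,4,5,6,8}; box has {3,5,8} → only 7 remains.
r8c7 = 4: row 8 has {3,7,8,9}; col 7 has {1,2,5,6,8,9}; box has {1,3,5,8,9} → only 4 remains.
r8c8 = 2: row 8 has {3,4,7,8,9}; col 8 has {1,3,4,5,7,8,9}; box has {1,3,4,5,8,9}; main diagonal has {1,4,5,6,7,8,9} → only 2 remains.
r9c7 = 7: row 9 has {1,3,4,5,8}; col 7 has {1,2,4,5,6,8,9}; box has {1,2,3,4,5,8,9} → only 7 remains.
r1c1 = 3: row 1 has {4,5,7,8}; col 1 has {1,2,6,7,9}; box has {1,2,4,5,6,7}; main diagonal has {1,2,4,5,6,7,8,9} → only 3 remains.
r1c6 = 9: row 1 has {3,4,5,7,8}; col 6 has {1,2,3,4,5,6,7,8}; box has {3,6,8} → only 9 remains.
r1c8 = 6: row 1 has {3,4,5,7,8,9}; col 8 has {1,2,3,4,5,7,8,9}; box has {1,3,4,5,7,8,9} → only 6 remains.
r2c1 = 8: row 2 has {1,3,4,6,7}; col 1 has {1,2,3,6,7,9}; box has {1,2,3,4,5,6,7} → only 8 remains.
r2c3 = 9: row 2 has {1,3,4,6,7,8}; col 3 has {1,2,3,4,5,6,7,8}; box has {1,2,3,4,5,6,7,8} → only 9 remains.
r2c9 = 2: row 2 has {1,3,4,6,7,8,9}; col 9 has {1,3,4,5,7,8,9}; box has {1,3,4,5,6,7,8,9} → only 2 remains.
r3c4 = 4: row 3 has {1,2,3,5,6,8,9}; col 4 has {3,6,7,8}; box has {3,6,8,9} → only 4 remains.
r3c5 = 7: row 3 has {1,2,3,4,5,6,8,9}; col 5 has {3,8,9}; box has {3,4,6,8,9} → only 7 remains.
r4c1 = 4: row 4 has {1,2,3,5,6,7,8,9}; col 1 has {1,2,3,6,7,8,9}; box has {1,2,3,5,6,7,8,9} → only 4 remains.
r6c5 = 5: row 6 has {1,2,4,6,7,8,9}; col 5 has {3,7,8,9}; box has {1,2,3,4,6,7,8,9} → only 5 remains.
r6c7 = 3: row 6 has {1,2,4,5,6,7,8,9}; col 7 has {1,2,4,5,6,7,8,9}; box has {1,2,4,5,6,7,8,9} → only 3 remains.
r7c9 = 6: row 7 has {1,3,5,7,8,9}; col 9 has {1,2,3,4,5,7,8,9}; box has {1,2,3,4,5,7,8,9} → only 6 remains.
r8c1 = 5: row 8 has {2,3,4,7,8,9}; col 1 has {1,2,3,4,6,7,8,9}; box has {1,3,4,7,8,9} → only 5 remains.
r8c4 = 1: row 8 has {2,3,4,5,7,8,9}; col 4 has {3,4,6,7,8}; box has {3,5,7,8} → only 1 remains.
r8c5 = 6: row 8 has {1,2,3,4,5,7,8,9}; col 5 has {3,5,7,8,9}; box has {1,3,5,7,8} → only 6 remains.

6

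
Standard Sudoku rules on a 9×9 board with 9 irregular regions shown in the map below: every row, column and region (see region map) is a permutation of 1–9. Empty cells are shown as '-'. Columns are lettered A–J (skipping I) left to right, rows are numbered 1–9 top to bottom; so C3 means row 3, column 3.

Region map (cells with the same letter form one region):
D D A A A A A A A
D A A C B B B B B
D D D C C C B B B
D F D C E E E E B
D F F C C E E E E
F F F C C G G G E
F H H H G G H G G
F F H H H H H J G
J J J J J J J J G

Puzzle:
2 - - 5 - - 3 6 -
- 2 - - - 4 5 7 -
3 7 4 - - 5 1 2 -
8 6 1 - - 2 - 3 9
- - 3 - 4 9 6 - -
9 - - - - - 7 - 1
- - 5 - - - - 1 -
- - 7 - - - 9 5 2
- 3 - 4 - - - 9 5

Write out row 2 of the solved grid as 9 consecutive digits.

629134578

B1 = 9: row 1 has {2,3,5,6}; col 2 has {2,3,6,7}; region has {1,2,3,4,7,8} → only 9 remains.
C1 = 8: row 1 has {2,3,5,6,9}; col 3 has {1,3,4,5,7}; region has {2,3,5,6} → only 8 remains.
A2 = 6: row 2 has {2,4,5,7}; col 1 has {2,3,8,9}; region has {1,2,3,4,7,8,9} → only 6 remains.
C2 = 9: row 2 has {2,4,5,6,7}; col 3 has {1,3,4,5,7,8}; region has {2,3,5,6,8} → only 9 remains.
D4 = 7: row 4 has {1,2,3,6,8,9}; col 4 has {4,5}; region has {4,5} → only 7 remains.
E4 = 5: row 4 has {1,2,3,6,7,8,9}; col 5 has {4}; region has {1,2,3,6,9} → only 5 remains.
G4 = 4: row 4 has {1,2,3,5,6,7,8,9}; col 7 has {1,3,5,6,7,9}; region has {1,2,3,5,6,9} → only 4 remains.
A5 = 5: row 5 has {3,4,6,9}; col 1 has {2,3,6,8,9}; region has {1,2,3,4,6,7,8,9} → only 5 remains.
H5 = 8: row 5 has {3,4,5,6,9}; col 8 has {1,2,3,5,6,7,9}; region has {1,2,3,4,5,6,9} → only 8 remains.
J5 = 7: row 5 has {3,4,5,6,8,9}; col 9 has {1,2,5,9}; region has {1,2,3,4,5,6,8,9} → only 7 remains.
C6 = 2: row 6 has {1,7,9}; col 3 has {1,3,4,5,7,8,9}; region has {3,6,9} → only 2 remains.
H6 = 4: row 6 has {1,2,7,9}; col 8 has {1,2,3,5,6,7,8,9}; region has {1,2,5,7} → only 4 remains.
C9 = 6: row 9 has {3,4,5,9}; col 3 has {1,2,3,4,5,7,8,9}; region has {3,4,5,9} → only 6 remains.
J1 = 4: row 1 has {2,3,5,6,8,9}; col 9 has {1,2,5,7,9}; region has {2,3,5,6,8,9} → only 4 remains.
B5 = 1: row 5 has {3,4,5,6,7,8,9}; col 2 has {2,3,6,7,9}; region has {2,3,6,9} → only 1 remains.
D5 = 2: row 5 has {1,3,4,5,6,7,8,9}; col 4 has {4,5,7}; region has {4,5,7} → only 2 remains.
A8 = 4: row 8 has {2,5,7,9}; col 1 has {2,3,5,6,8,9}; region has {1,2,3,6,9} → only 4 remains.
B8 = 8: row 8 has {2,4,5,7,9}; col 2 has {1,2,3,6,7,9}; region has {1,2,3,4,6,9} → only 8 remains.
B6 = 5: row 6 has {1,2,4,7,9}; col 2 has {1,2,3,6,7,8,9}; region has {1,2,3,4,6,8,9} → only 5 remains.
A7 = 7: row 7 has {1,5}; col 1 has {2,3,4,5,6,8,9}; region has {1,2,3,4,5,6,8,9} → only 7 remains.
B7 = 4: row 7 has {1,5,7}; col 2 has {1,2,3,5,6,7,8,9}; region has {5,7,9} → only 4 remains.
A9 = 1: row 9 has {3,4,5,6,9}; col 1 has {2,3,4,5,6,7,8,9}; region has {3,4,5,6,9} → only 1 remains.
D2 = 1: in row 2, 1 can only go here (every other open cell in that row sees a 1).
G7 = 2: in row 7, 2 can only go here (every other open cell in that row sees a 2).
E7 = 9: in row 7, 9 can only go here (every other open cell in that row sees a 9).
G9 = 8: row 9 has {1,3,4,5,6,9}; col 7 has {1,2,3,4,5,6,7,9}; region has {1,3,4,5,6,9} → only 8 remains.
F9 = 7: row 9 has {1,3,4,5,6,8,9}; col 6 has {2,4,5,9}; region has {1,3,4,5,6,8,9} → only 7 remains.
F1 = 1: row 1 has {2,3,4,5,6,8,9}; col 6 has {2,4,5,7,9}; region has {2,3,4,5,6,8,9} → only 1 remains.
E9 = 2: row 9 has {1,3,4,5,6,7,8,9}; col 5 has {4,5,9}; region has {1,3,4,5,6,7,8,9} → only 2 remains.
E1 = 7: row 1 has {1,2,3,4,5,6,8,9}; col 5 has {2,4,5,9}; region has {1,2,3,4,5,6,8,9} → only 7 remains.
D3 = 9: in row 3, 9 can only go here (every other open cell in that row sees a 9).
E8 = 1: in row 8, 1 can only go here (every other open cell in that row sees a 1).
J3 = 6: in region B, 6 can only go here (every other open cell in that region sees a 6).
E3 = 8: row 3 has {1,2,3,4,5,6,7,9}; col 5 has {1,2,4,5,7,9}; region has {1,2,4,5,7,9} → only 8 remains.
E2 = 3: row 2 has {1,2,4,5,6,7,9}; col 5 has {1,2,4,5,7,8,9}; region has {1,2,4,5,6,7,9} → only 3 remains.
J2 = 8: row 2 has {1,2,3,4,5,6,7,9}; col 9 has {1,2,4,5,6,7,9}; region has {1,2,3,4,5,6,7,9} → only 8 remains.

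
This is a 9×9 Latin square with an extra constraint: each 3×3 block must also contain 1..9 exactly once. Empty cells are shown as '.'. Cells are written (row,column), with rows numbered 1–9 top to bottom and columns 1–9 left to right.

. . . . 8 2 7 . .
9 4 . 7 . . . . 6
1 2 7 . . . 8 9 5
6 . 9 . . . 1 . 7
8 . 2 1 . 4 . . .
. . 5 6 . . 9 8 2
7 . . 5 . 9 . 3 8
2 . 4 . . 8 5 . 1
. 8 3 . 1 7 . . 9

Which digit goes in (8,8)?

7

(1,3) = 6 (sole candidate).
(2,3) = 8 (sole candidate).
(4,2) = 3 (sole candidate).
(4,6) = 5 (sole candidate).
(4,8) = 4 (sole candidate).
(5,2) = 7 (sole candidate).
(5,9) = 3 (sole candidate).
(6,1) = 4 (sole candidate).
(6,2) = 1 (sole candidate).
(6,6) = 3 (sole candidate).
(7,2) = 6 (sole candidate).
(7,3) = 1 (sole candidate).
(8,2) = 9 (sole candidate).
(8,4) = 3 (sole candidate).
(8,5) = 6 (sole candidate).
(8,8) = 7: row 8 has {1,2,3,4,5,6,8,9}; col 8 has {3,4,8,9}; box has {1,3,5,8,9} → only 7 remains.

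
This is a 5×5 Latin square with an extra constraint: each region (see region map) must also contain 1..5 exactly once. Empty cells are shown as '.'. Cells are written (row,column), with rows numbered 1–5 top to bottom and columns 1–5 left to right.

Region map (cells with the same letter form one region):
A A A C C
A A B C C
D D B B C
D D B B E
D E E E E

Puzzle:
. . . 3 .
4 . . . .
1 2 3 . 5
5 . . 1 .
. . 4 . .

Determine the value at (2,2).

(1,1) = 2 (sole candidate).
(2,4) = 2 (sole candidate).
(2,5) = 1 (sole candidate).
(3,4) = 4 (sole candidate).
(4,3) = 2 (sole candidate).
(4,5) = 3 (sole candidate).
(5,1) = 3 (sole candidate).
(5,4) = 5 (sole candidate).
(5,5) = 2 (sole candidate).
(1,5) = 4 (sole candidate).
(2,3) = 5 (sole candidate).
(4,2) = 4 (sole candidate).
(5,2) = 1 (sole candidate).
(1,2) = 5 (sole candidate).
(1,3) = 1 (sole candidate).
(2,2) = 3: row 2 has {1,2,4,5}; col 2 has {1,2,4,5}; region has {1,2,4,5} → only 3 remains.

3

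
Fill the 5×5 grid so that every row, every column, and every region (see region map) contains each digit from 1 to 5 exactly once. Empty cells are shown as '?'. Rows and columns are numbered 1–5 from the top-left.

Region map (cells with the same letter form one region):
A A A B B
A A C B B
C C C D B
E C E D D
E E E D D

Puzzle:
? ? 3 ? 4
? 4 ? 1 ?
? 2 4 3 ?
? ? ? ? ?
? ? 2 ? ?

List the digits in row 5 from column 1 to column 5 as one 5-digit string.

35241

row 2, column 3 = 5: row 2 has {1,4}; col 3 has {2,3,4}; region has {2,4} → only 5 remains.
row 3, column 1 = 1: row 3 has {2,3,4}; col 1 has {}; region has {2,4,5} → only 1 remains.
row 3, column 5 = 5: row 3 has {1,2,3,4}; col 5 has {4}; region has {1,4} → only 5 remains.
row 4, column 2 = 3: row 4 has {}; col 2 has {2,4}; region has {1,2,4,5} → only 3 remains.
row 4, column 3 = 1: row 4 has {3}; col 3 has {2,3,4,5}; region has {2} → only 1 remains.
row 4, column 5 = 2: row 4 has {1,3}; col 5 has {4,5}; region has {3} → only 2 remains.
row 5, column 2 = 5: row 5 has {2}; col 2 has {2,3,4}; region has {1,2} → only 5 remains.
row 5, column 4 = 4: row 5 has {2,5}; col 4 has {1,3}; region has {2,3} → only 4 remains.
row 5, column 5 = 1: row 5 has {2,4,5}; col 5 has {2,4,5}; region has {2,3,4} → only 1 remains.
row 1, column 2 = 1: row 1 has {3,4}; col 2 has {2,3,4,5}; region has {3,4} → only 1 remains.
row 1, column 4 = 2: row 1 has {1,3,4}; col 4 has {1,3,4}; region has {1,4,5} → only 2 remains.
row 2, column 1 = 2: row 2 has {1,4,5}; col 1 has {1}; region has {1,3,4} → only 2 remains.
row 2, column 5 = 3: row 2 has {1,2,4,5}; col 5 has {1,2,4,5}; region has {1,2,4,5} → only 3 remains.
row 4, column 1 = 4: row 4 has {1,2,3}; col 1 has {1,2}; region has {1,2,5} → only 4 remains.
row 4, column 4 = 5: row 4 has {1,2,3,4}; col 4 has {1,2,3,4}; region has {1,2,3,4} → only 5 remains.
row 5, column 1 = 3: row 5 has {1,2,4,5}; col 1 has {1,2,4}; region has {1,2,4,5} → only 3 remains.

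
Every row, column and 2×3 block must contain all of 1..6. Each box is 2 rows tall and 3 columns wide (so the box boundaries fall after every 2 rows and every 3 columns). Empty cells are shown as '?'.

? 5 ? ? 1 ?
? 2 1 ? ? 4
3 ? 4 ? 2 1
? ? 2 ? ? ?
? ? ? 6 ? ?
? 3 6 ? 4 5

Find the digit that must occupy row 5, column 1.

1

row 1, column 3 = 3 (sole candidate).
row 1, column 4 = 2 (sole candidate).
row 1, column 6 = 6 (sole candidate).
row 2, column 1 = 6 (sole candidate).
row 3, column 2 = 6 (sole candidate).
row 3, column 4 = 5 (sole candidate).
row 4, column 2 = 1 (sole candidate).
row 4, column 6 = 3 (sole candidate).
row 5, column 2 = 4 (sole candidate).
row 5, column 3 = 5 (sole candidate).
row 5, column 5 = 3 (sole candidate).
row 5, column 6 = 2 (sole candidate).
row 6, column 4 = 1 (sole candidate).
row 1, column 1 = 4 (sole candidate).
row 2, column 4 = 3 (sole candidate).
row 2, column 5 = 5 (sole candidate).
row 4, column 1 = 5 (sole candidate).
row 4, column 4 = 4 (sole candidate).
row 4, column 5 = 6 (sole candidate).
row 5, column 1 = 1: row 5 has {2,3,4,5,6}; col 1 has {3,4,5,6}; box has {3,4,5,6} → only 1 remains.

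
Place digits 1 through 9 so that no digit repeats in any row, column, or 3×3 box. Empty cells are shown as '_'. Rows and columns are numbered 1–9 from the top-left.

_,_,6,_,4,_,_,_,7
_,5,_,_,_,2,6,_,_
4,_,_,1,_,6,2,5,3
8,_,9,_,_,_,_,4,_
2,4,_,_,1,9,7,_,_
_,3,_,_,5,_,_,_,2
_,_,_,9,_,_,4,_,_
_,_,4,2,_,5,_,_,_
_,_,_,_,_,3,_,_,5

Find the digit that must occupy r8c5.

8

r1c6 = 8: row 1 has {4,6,7}; col 6 has {2,3,5,6,9}; box has {1,2,4,6} → only 8 remains.
r4c6 = 7: row 4 has {4,8,9}; col 6 has {2,3,5,6,8,9}; box has {1,5,9} → only 7 remains.
r5c3 = 5: row 5 has {1,2,4,7,9}; col 3 has {4,6,9}; box has {2,3,4,8,9} → only 5 remains.
r6c6 = 4: row 6 has {2,3,5}; col 6 has {2,3,5,6,7,8,9}; box has {1,5,7,9} → only 4 remains.
r7c6 = 1: row 7 has {4,9}; col 6 has {2,3,4,5,6,7,8,9}; box has {2,3,5,9} → only 1 remains.
r1c2 = 2: in row 1, 2 can only go here (every other open cell in that row sees a 2).
r1c4 = 5: in row 1, 5 can only go here (every other open cell in that row sees a 5).
r1c1 = 3: in row 1, 3 can only go here (every other open cell in that row sees a 3).
r2c9 = 4: in row 2, 4 can only go here (every other open cell in that row sees a 4).
r4c5 = 2: in row 4, 2 can only go here (every other open cell in that row sees a 2).
r4c7 = 5: in row 4, 5 can only go here (every other open cell in that row sees a 5).
r4c4 = 3: in row 4, 3 can only go here (every other open cell in that row sees a 3).
r2c4 = 7: row 2 has {2,4,5,6}; col 4 has {1,2,3,5,9}; box has {1,2,4,5,6,8} → only 7 remains.
r3c5 = 9: row 3 has {1,2,3,4,5,6}; col 5 has {1,2,4,5}; box has {1,2,4,5,6,7,8} → only 9 remains.
r2c5 = 3: row 2 has {2,4,5,6,7}; col 5 has {1,2,4,5,9}; box has {1,2,4,5,6,7,8,9} → only 3 remains.
r5c8 = 3: in row 5, 3 can only go here (every other open cell in that row sees a 3).
r7c3 = 3: in row 7, 3 can only go here (every other open cell in that row sees a 3).
r7c1 = 5: in row 7, 5 can only go here (every other open cell in that row sees a 5).
r7c8 = 2: in row 7, 2 can only go here (every other open cell in that row sees a 2).
r8c7 = 3: in row 8, 3 can only go here (every other open cell in that row sees a 3).
r9c3 = 2: in row 9, 2 can only go here (every other open cell in that row sees a 2).
r9c4 = 4: in row 9, 4 can only go here (every other open cell in that row sees a 4).
r8c9 = 9: in column 9, 9 can only go here (every other open cell in that column sees a 9).
r9c2 = 9: in column 2, 9 can only go here (every other open cell in that column sees a 9).
r2c1 = 9: in column 1, 9 can only go here (every other open cell in that column sees a 9).
r4c9 = 1: in column 9, 1 can only go here (every other open cell in that column sees a 1).
r4c2 = 6: row 4 has {1,2,3,4,5,7,8,9}; col 2 has {2,3,4,5,9}; box has {2,3,4,5,8,9} → only 6 remains.
r8c2 = 1: in column 2, 1 can only go here (every other open cell in that column sees a 1).
r6c1 = 1: in column 1, 1 can only go here (every other open cell in that column sees a 1).
r6c3 = 7: row 6 has {1,2,3,4,5}; col 3 has {2,3,4,5,6,9}; box has {1,2,3,4,5,6,8,9} → only 7 remains.
r3c3 = 8: row 3 has {1,2,3,4,5,6,9}; col 3 has {2,3,4,5,6,7,9}; box has {2,3,4,5,6,9} → only 8 remains.
r2c3 = 1: row 2 has {2,3,4,5,6,7,9}; col 3 has {2,3,4,5,6,7,8,9}; box has {2,3,4,5,6,8,9} → only 1 remains.
r2c8 = 8: row 2 has {1,2,3,4,5,6,7,9}; col 8 has {2,3,4,5}; box has {2,3,4,5,6,7} → only 8 remains.
r3c2 = 7: row 3 has {1,2,3,4,5,6,8,9}; col 2 has {1,2,3,4,5,6,9}; box has {1,2,3,4,5,6,8,9} → only 7 remains.
r7c2 = 8: row 7 has {1,2,3,4,5,9}; col 2 has {1,2,3,4,5,6,7,9}; box has {1,2,3,4,5,9} → only 8 remains.
r7c9 = 6: row 7 has {1,2,3,4,5,8,9}; col 9 has {1,2,3,4,5,7,9}; box has {2,3,4,5,9} → only 6 remains.
r8c8 = 7: row 8 has {1,2,3,4,5,9}; col 8 has {2,3,4,5,8}; box has {2,3,4,5,6,9} → only 7 remains.
r9c8 = 1: row 9 has {2,3,4,5,9}; col 8 has {2,3,4,5,7,8}; box has {2,3,4,5,6,7,9} → only 1 remains.
r1c8 = 9: row 1 has {2,3,4,5,6,7,8}; col 8 has {1,2,3,4,5,7,8}; box has {2,3,4,5,6,7,8} → only 9 remains.
r5c9 = 8: row 5 has {1,2,3,4,5,7,9}; col 9 has {1,2,3,4,5,6,7,9}; box has {1,2,3,4,5,7} → only 8 remains.
r6c7 = 9: row 6 has {1,2,3,4,5,7}; col 7 has {2,3,4,5,6,7}; box has {1,2,3,4,5,7,8} → only 9 remains.
r6c8 = 6: row 6 has {1,2,3,4,5,7,9}; col 8 has {1,2,3,4,5,7,8,9}; box has {1,2,3,4,5,7,8,9} → only 6 remains.
r7c5 = 7: row 7 has {1,2,3,4,5,6,8,9}; col 5 has {1,2,3,4,5,9}; box has {1,2,3,4,5,9} → only 7 remains.
r8c1 = 6: row 8 has {1,2,3,4,5,7,9}; col 1 has {1,2,3,4,5,8,9}; box has {1,2,3,4,5,8,9} → only 6 remains.
r8c5 = 8: row 8 has {1,2,3,4,5,6,7,9}; col 5 has {1,2,3,4,5,7,9}; box has {1,2,3,4,5,7,9} → only 8 remains.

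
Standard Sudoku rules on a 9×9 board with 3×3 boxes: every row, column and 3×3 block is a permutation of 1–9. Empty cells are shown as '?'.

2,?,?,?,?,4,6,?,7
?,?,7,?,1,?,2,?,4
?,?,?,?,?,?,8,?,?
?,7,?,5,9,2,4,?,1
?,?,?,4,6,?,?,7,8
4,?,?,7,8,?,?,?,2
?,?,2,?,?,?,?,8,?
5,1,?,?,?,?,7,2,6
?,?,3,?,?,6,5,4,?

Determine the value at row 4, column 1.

3

row 9, column 9 = 9: row 9 has {3,4,5,6}; col 9 has {1,2,4,6,7,8}; box has {2,4,5,6,7,8} → only 9 remains.
row 7, column 9 = 3: row 7 has {2,8}; col 9 has {1,2,4,6,7,8,9}; box has {2,4,5,6,7,8,9} → only 3 remains.
row 9, column 2 = 8: row 9 has {3,4,5,6,9}; col 2 has {1,7}; box has {1,2,3,5} → only 8 remains.
row 3, column 9 = 5: row 3 has {8}; col 9 has {1,2,3,4,6,7,8,9}; box has {2,4,6,7,8} → only 5 remains.
row 7, column 7 = 1: row 7 has {2,3,8}; col 7 has {2,4,5,6,7,8}; box has {2,3,4,5,6,7,8,9} → only 1 remains.
row 9, column 1 = 7: row 9 has {3,4,5,6,8,9}; col 1 has {2,4,5}; box has {1,2,3,5,8} → only 7 remains.
row 9, column 5 = 2: row 9 has {3,4,5,6,7,8,9}; col 5 has {1,6,8,9}; box has {6} → only 2 remains.
row 7, column 4 = 9: row 7 has {1,2,3,8}; col 4 has {4,5,7}; box has {2,6} → only 9 remains.
row 9, column 4 = 1: row 9 has {2,3,4,5,6,7,8,9}; col 4 has {4,5,7,9}; box has {2,6,9} → only 1 remains.
row 7, column 1 = 6: row 7 has {1,2,3,8,9}; col 1 has {2,4,5,7}; box has {1,2,3,5,7,8} → only 6 remains.
row 7, column 2 = 4: row 7 has {1,2,3,6,8,9}; col 2 has {1,7,8}; box has {1,2,3,5,6,7,8} → only 4 remains.
row 8, column 3 = 9: row 8 has {1,2,5,6,7}; col 3 has {2,3,7}; box has {1,2,3,4,5,6,7,8} → only 9 remains.
row 3, column 4 = 2: in row 3, 2 can only go here (every other open cell in that row sees a 2).
row 3, column 3 = 4: in row 3, 4 can only go here (every other open cell in that row sees a 4).
row 3, column 2 = 6: in row 3, 6 can only go here (every other open cell in that row sees a 6).
row 2, column 4 = 6: in row 2, 6 can only go here (every other open cell in that row sees a 6).
row 5, column 2 = 2: in row 5, 2 can only go here (every other open cell in that row sees a 2).
row 5, column 3 = 5: in row 5, 5 can only go here (every other open cell in that row sees a 5).
row 6, column 8 = 5: in row 6, 5 can only go here (every other open cell in that row sees a 5).
row 6, column 3 = 6: in row 6, 6 can only go here (every other open cell in that row sees a 6).
row 4, column 3 = 8: row 4 has {1,2,4,5,7,9}; col 3 has {2,3,4,5,6,7,9}; box has {2,4,5,6,7} → only 8 remains.
row 1, column 3 = 1: row 1 has {2,4,6,7}; col 3 has {2,3,4,5,6,7,8,9}; box has {2,4,6,7} → only 1 remains.
row 4, column 1 = 3: row 4 has {1,2,4,5,7,8,9}; col 1 has {2,4,5,6,7}; box has {2,4,5,6,7,8} → only 3 remains.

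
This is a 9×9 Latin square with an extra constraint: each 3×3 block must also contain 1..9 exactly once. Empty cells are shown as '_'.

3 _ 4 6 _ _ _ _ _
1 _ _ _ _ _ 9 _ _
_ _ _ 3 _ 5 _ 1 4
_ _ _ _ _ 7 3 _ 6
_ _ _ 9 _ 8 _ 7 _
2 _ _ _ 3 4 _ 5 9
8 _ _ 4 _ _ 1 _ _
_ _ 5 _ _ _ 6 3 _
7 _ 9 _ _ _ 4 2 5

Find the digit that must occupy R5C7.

R1C8 = 8: row 1 has {3,4,6}; col 8 has {1,2,3,5,7}; box has {1,4,9} → only 8 remains.
R2C6 = 2: row 2 has {1,9}; col 6 has {4,5,7,8}; box has {3,5,6} → only 2 remains.
R2C8 = 6: row 2 has {1,2,9}; col 8 has {1,2,3,5,7,8}; box has {1,4,8,9} → only 6 remains.
R4C8 = 4: row 4 has {3,6,7}; col 8 has {1,2,3,5,6,7,8}; box has {3,5,6,7,9} → only 4 remains.
R5C7 = 2: row 5 has {7,8,9}; col 7 has {1,3,4,6,9}; box has {3,4,5,6,7,9} → only 2 remains.

2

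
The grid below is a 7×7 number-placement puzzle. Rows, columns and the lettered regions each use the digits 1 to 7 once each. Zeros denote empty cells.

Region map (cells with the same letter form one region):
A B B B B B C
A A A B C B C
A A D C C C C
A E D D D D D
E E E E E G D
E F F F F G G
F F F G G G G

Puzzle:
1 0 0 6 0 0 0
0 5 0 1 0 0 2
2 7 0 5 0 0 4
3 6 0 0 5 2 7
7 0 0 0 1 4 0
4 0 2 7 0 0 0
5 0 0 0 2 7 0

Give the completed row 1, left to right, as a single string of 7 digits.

1276453

R1C7 = 3: row 1 has {1,6}; col 7 has {2,4,7}; region has {2,4,5} → only 3 remains.
R2C1 = 6 (sole candidate).
R2C3 = 4 (sole candidate).
R2C5 = 7 (sole candidate).
R2C6 = 3 (sole candidate).
R3C5 = 6 (sole candidate).
R3C6 = 1 (sole candidate).
R4C3 = 1 (sole candidate).
R4C4 = 4 (sole candidate).
R5C7 = 6 (sole candidate).
R6C5 = 3 (sole candidate).
R7C3 = 6 (sole candidate).
R7C4 = 3 (sole candidate).
R7C7 = 1 (sole candidate).
R1C5 = 4: row 1 has {1,3,6}; col 5 has {1,2,3,5,6,7}; region has {1,3,6} → only 4 remains.
R1C6 = 5: row 1 has {1,3,4,6}; col 6 has {1,2,3,4,7}; region has {1,3,4,6} → only 5 remains.
R3C3 = 3 (sole candidate).
R5C3 = 5 (sole candidate).
R5C4 = 2 (sole candidate).
R6C2 = 1 (sole candidate).
R6C6 = 6 (sole candidate).
R6C7 = 5 (sole candidate).
R7C2 = 4 (sole candidate).
R1C2 = 2: row 1 has {1,3,4,5,6}; col 2 has {1,4,5,6,7}; region has {1,3,4,5,6} → only 2 remains.
R1C3 = 7: row 1 has {1,2,3,4,5,6}; col 3 has {1,2,3,4,5,6}; region has {1,2,3,4,5,6} → only 7 remains.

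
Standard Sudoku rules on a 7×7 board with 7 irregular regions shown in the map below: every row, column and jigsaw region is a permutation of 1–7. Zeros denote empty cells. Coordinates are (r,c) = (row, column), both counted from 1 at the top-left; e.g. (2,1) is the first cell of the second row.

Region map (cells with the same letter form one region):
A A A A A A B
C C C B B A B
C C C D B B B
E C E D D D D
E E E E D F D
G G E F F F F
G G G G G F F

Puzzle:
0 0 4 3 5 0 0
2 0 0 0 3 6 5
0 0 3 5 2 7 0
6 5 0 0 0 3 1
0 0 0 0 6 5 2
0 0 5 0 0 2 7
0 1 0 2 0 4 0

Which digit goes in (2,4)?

(1,6) = 1 (sole candidate).
(1,7) = 6 (sole candidate).
(3,7) = 4 (sole candidate).
(6,5) = 1 (sole candidate).
(7,5) = 7 (sole candidate).
(7,7) = 3 (sole candidate).
(1,1) = 7 (sole candidate).
(1,2) = 2 (sole candidate).
(2,4) = 1: row 2 has {2,3,5,6}; col 4 has {2,3,5}; region has {2,3,4,5,6,7} → only 1 remains.

1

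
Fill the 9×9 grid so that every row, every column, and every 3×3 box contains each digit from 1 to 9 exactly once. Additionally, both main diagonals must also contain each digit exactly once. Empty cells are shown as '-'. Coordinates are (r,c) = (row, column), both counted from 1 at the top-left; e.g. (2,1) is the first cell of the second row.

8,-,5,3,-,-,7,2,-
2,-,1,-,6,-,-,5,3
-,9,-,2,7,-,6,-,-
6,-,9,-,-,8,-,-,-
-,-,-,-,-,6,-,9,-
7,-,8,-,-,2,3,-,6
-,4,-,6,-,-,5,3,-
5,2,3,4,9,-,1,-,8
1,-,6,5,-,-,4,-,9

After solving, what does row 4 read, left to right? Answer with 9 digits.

639158247

(1,2) = 6: row 1 has {2,3,5,7,8}; col 2 has {2,4,9}; box has {1,2,5,8,9} → only 6 remains.
(1,9) = 4: row 1 has {2,3,5,6,7,8}; col 9 has {3,6,8,9}; box has {2,3,5,6,7}; anti-diagonal has {1,2,5,6,8} → only 4 remains.
(2,2) = 7: row 2 has {1,2,3,5,6}; col 2 has {2,4,6,9}; box has {1,2,5,6,8,9}; main diagonal has {2,5,8,9} → only 7 remains.
(3,3) = 4: row 3 has {2,6,7,9}; col 3 has {1,3,5,6,8,9}; box has {1,2,5,6,7,8,9}; main diagonal has {2,5,7,8,9} → only 4 remains.
(3,9) = 1: row 3 has {2,4,6,7,9}; col 9 has {3,4,6,8,9}; box has {2,3,4,5,6,7} → only 1 remains.
(4,4) = 1: row 4 has {6,8,9}; col 4 has {2,3,4,5,6}; box has {2,6,8}; main diagonal has {2,4,5,7,8,9} → only 1 remains.
(4,7) = 2: row 4 has {1,6,8,9}; col 7 has {1,3,4,5,6,7}; box has {3,6,9} → only 2 remains.
(5,3) = 2: row 5 has {6,9}; col 3 has {1,3,4,5,6,8,9}; box has {6,7,8,9} → only 2 remains.
(5,4) = 7: row 5 has {2,6,9}; col 4 has {1,2,3,4,5,6}; box has {1,2,6,8} → only 7 remains.
(5,5) = 3: row 5 has {2,6,7,9}; col 5 has {6,7,9}; box has {1,2,6,7,8}; main diagonal has {1,2,4,5,7,8,9}; anti-diagonal has {1,2,4,5,6,8} → only 3 remains.
(5,7) = 8: row 5 has {2,3,6,7,9}; col 7 has {1,2,3,4,5,6,7}; box has {2,3,6,9} → only 8 remains.
(5,9) = 5: row 5 has {2,3,6,7,8,9}; col 9 has {1,3,4,6,8,9}; box has {2,3,6,8,9} → only 5 remains.
(6,4) = 9: row 6 has {2,3,6,7,8}; col 4 has {1,2,3,4,5,6,7}; box has {1,2,3,6,7,8}; anti-diagonal has {1,2,3,4,5,6,8} → only 9 remains.
(7,1) = 9: row 7 has {3,4,5,6}; col 1 has {1,2,5,6,7,8}; box has {1,2,3,4,5,6} → only 9 remains.
(7,3) = 7: row 7 has {3,4,5,6,9}; col 3 has {1,2,3,4,5,6,8,9}; box has {1,2,3,4,5,6,9}; anti-diagonal has {1,2,3,4,5,6,8,9} → only 7 remains.
(7,6) = 1: row 7 has {3,4,5,6,7,9}; col 6 has {2,6,8}; box has {4,5,6,9} → only 1 remains.
(7,9) = 2: row 7 has {1,3,4,5,6,7,9}; col 9 has {1,3,4,5,6,8,9}; box has {1,3,4,5,8,9} → only 2 remains.
(8,6) = 7: row 8 has {1,2,3,4,5,8,9}; col 6 has {1,2,6,8}; box has {1,4,5,6,9} → only 7 remains.
(8,8) = 6: row 8 has {1,2,3,4,5,7,8,9}; col 8 has {2,3,5,9}; box has {1,2,3,4,5,8,9}; main diagonal has {1,2,3,4,5,7,8,9} → only 6 remains.
(9,2) = 8: row 9 has {1,4,5,6,9}; col 2 has {2,4,6,7,9}; box has {1,2,3,4,5,6,7,9} → only 8 remains.
(9,5) = 2: row 9 has {1,4,5,6,8,9}; col 5 has {3,6,7,9}; box has {1,4,5,6,7,9} → only 2 remains.
(9,6) = 3: row 9 has {1,2,4,5,6,8,9}; col 6 has {1,2,6,7,8}; box has {1,2,4,5,6,7,9} → only 3 remains.
(9,8) = 7: row 9 has {1,2,3,4,5,6,8,9}; col 8 has {2,3,5,6,9}; box has {1,2,3,4,5,6,8,9} → only 7 remains.
(1,5) = 1: row 1 has {2,3,4,5,6,7,8}; col 5 has {2,3,6,7,9}; box has {2,3,6,7} → only 1 remains.
(1,6) = 9: row 1 has {1,2,3,4,5,6,7,8}; col 6 has {1,2,3,6,7,8}; box has {1,2,3,6,7} → only 9 remains.
(2,4) = 8: row 2 has {1,2,3,5,6,7}; col 4 has {1,2,3,4,5,6,7,9}; box has {1,2,3,6,7,9} → only 8 remains.
(2,6) = 4: row 2 has {1,2,3,5,6,7,8}; col 6 has {1,2,3,6,7,8,9}; box has {1,2,3,6,7,8,9} → only 4 remains.
(2,7) = 9: row 2 has {1,2,3,4,5,6,7,8}; col 7 has {1,2,3,4,5,6,7,8}; box has {1,2,3,4,5,6,7} → only 9 remains.
(3,1) = 3: row 3 has {1,2,4,6,7,9}; col 1 has {1,2,5,6,7,8,9}; box has {1,2,4,5,6,7,8,9} → only 3 remains.
(3,6) = 5: row 3 has {1,2,3,4,6,7,9}; col 6 has {1,2,3,4,6,7,8,9}; box has {1,2,3,4,6,7,8,9} → only 5 remains.
(3,8) = 8: row 3 has {1,2,3,4,5,6,7,9}; col 8 has {2,3,5,6,7,9}; box has {1,2,3,4,5,6,7,9} → only 8 remains.
(4,8) = 4: row 4 has {1,2,6,8,9}; col 8 has {2,3,5,6,7,8,9}; box has {2,3,5,6,8,9} → only 4 remains.
(4,9) = 7: row 4 has {1,2,4,6,8,9}; col 9 has {1,2,3,4,5,6,8,9}; box has {2,3,4,5,6,8,9} → only 7 remains.
(5,1) = 4: row 5 has {2,3,5,6,7,8,9}; col 1 has {1,2,3,5,6,7,8,9}; box has {2,6,7,8,9} → only 4 remains.
(5,2) = 1: row 5 has {2,3,4,5,6,7,8,9}; col 2 has {2,4,6,7,8,9}; box has {2,4,6,7,8,9} → only 1 remains.
(6,2) = 5: row 6 has {2,3,6,7,8,9}; col 2 has {1,2,4,6,7,8,9}; box has {1,2,4,6,7,8,9} → only 5 remains.
(6,5) = 4: row 6 has {2,3,5,6,7,8,9}; col 5 has {1,2,3,6,7,9}; box has {1,2,3,6,7,8,9} → only 4 remains.
(6,8) = 1: row 6 has {2,3,4,5,6,7,8,9}; col 8 has {2,3,4,5,6,7,8,9}; box has {2,3,4,5,6,7,8,9} → only 1 remains.
(7,5) = 8: row 7 has {1,2,3,4,5,6,7,9}; col 5 has {1,2,3,4,6,7,9}; box has {1,2,3,4,5,6,7,9} → only 8 remains.
(4,2) = 3: row 4 has {1,2,4,6,7,8,9}; col 2 has {1,2,4,5,6,7,8,9}; box has {1,2,4,5,6,7,8,9} → only 3 remains.
(4,5) = 5: row 4 has {1,2,3,4,6,7,8,9}; col 5 has {1,2,3,4,6,7,8,9}; box has {1,2,3,4,6,7,8,9} → only 5 remains.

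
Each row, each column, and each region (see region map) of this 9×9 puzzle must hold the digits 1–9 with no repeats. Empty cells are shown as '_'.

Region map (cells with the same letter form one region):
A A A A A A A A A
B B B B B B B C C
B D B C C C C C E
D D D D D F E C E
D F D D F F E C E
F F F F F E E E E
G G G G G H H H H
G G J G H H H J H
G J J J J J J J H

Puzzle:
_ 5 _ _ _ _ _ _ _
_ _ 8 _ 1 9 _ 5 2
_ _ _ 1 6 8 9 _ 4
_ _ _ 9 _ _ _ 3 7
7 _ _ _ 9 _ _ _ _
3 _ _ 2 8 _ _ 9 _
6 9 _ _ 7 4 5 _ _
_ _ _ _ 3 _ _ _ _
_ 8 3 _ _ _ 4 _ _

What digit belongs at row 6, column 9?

row 2, column 1 = 4: row 2 has {1,2,5,8,9}; col 1 has {3,6,7}; region has {1,8,9} → only 4 remains.
row 3, column 8 = 7: row 3 has {1,4,6,8,9}; col 8 has {3,5,9}; region has {1,2,3,5,6,8,9} → only 7 remains.
row 5, column 8 = 4: row 5 has {7,9}; col 8 has {3,5,7,9}; region has {1,2,3,5,6,7,8,9} → only 4 remains.
row 3, column 2 = 3: in row 3, 3 can only go here (every other open cell in that row sees a 3).
row 7, column 4 = 3: in row 7, 3 can only go here (every other open cell in that row sees a 3).
row 2, column 7 = 3: in row 2, 3 can only go here (every other open cell in that row sees a 3).
row 5, column 9 = 3: in row 5, 3 can only go here (every other open cell in that row sees a 3).
row 1, column 6 = 3: in row 1, 3 can only go here (every other open cell in that row sees a 3).
row 9, column 9 = 9: in row 9, 9 can only go here (every other open cell in that row sees a 9).
row 8, column 3 = 9: in row 8, 9 can only go here (every other open cell in that row sees a 9).
row 1, column 1 = 9: in row 1, 9 can only go here (every other open cell in that row sees a 9).
row 6, column 9 = 5: in column 9, 5 can only go here (every other open cell in that column sees a 5).

5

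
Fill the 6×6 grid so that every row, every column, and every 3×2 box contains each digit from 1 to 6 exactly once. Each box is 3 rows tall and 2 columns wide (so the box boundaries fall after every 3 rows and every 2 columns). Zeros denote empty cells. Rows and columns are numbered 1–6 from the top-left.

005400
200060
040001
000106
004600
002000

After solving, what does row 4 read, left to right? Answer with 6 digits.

523146

row 2, column 4 = 3: row 2 has {2,6}; col 4 has {1,4,6}; box has {4,5} → only 3 remains.
row 3, column 3 = 6: row 3 has {1,4}; col 3 has {2,4,5}; box has {3,4,5} → only 6 remains.
row 3, column 4 = 2: row 3 has {1,4,6}; col 4 has {1,3,4,6}; box has {3,4,5,6} → only 2 remains.
row 4, column 3 = 3: row 4 has {1,6}; col 3 has {2,4,5,6}; box has {1,2,4,6} → only 3 remains.
row 6, column 4 = 5: row 6 has {2}; col 4 has {1,2,3,4,6}; box has {1,2,3,4,6} → only 5 remains.
row 2, column 3 = 1: row 2 has {2,3,6}; col 3 has {2,3,4,5,6}; box has {2,3,4,5,6} → only 1 remains.
row 2, column 2 = 5: row 2 has {1,2,3,6}; col 2 has {4}; box has {2,4} → only 5 remains.
row 2, column 6 = 4: row 2 has {1,2,3,5,6}; col 6 has {1,6}; box has {1,6} → only 4 remains.
row 3, column 1 = 3: row 3 has {1,2,4,6}; col 1 has {2}; box has {2,4,5} → only 3 remains.
row 3, column 5 = 5: row 3 has {1,2,3,4,6}; col 5 has {6}; box has {1,4,6} → only 5 remains.
row 4, column 2 = 2: row 4 has {1,3,6}; col 2 has {4,5}; box has {} → only 2 remains.
row 4, column 5 = 4: row 4 has {1,2,3,6}; col 5 has {5,6}; box has {6} → only 4 remains.
row 6, column 6 = 3: row 6 has {2,5}; col 6 has {1,4,6}; box has {4,6} → only 3 remains.
row 1, column 6 = 2: row 1 has {4,5}; col 6 has {1,3,4,6}; box has {1,4,5,6} → only 2 remains.
row 4, column 1 = 5: row 4 has {1,2,3,4,6}; col 1 has {2,3}; box has {2} → only 5 remains.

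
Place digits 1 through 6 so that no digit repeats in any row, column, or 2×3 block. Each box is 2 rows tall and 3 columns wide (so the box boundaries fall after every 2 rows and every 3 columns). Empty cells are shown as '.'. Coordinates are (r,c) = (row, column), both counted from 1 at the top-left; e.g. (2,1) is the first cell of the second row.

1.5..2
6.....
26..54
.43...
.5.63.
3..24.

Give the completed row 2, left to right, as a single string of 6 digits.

(1,2) = 3: row 1 has {1,2,5}; col 2 has {4,5,6}; box has {1,5,6} → only 3 remains.
(1,4) = 4: row 1 has {1,2,3,5}; col 4 has {2,6}; box has {2} → only 4 remains.
(1,5) = 6: row 1 has {1,2,3,4,5}; col 5 has {3,4,5}; box has {2,4} → only 6 remains.
(2,2) = 2: row 2 has {6}; col 2 has {3,4,5,6}; box has {1,3,5,6} → only 2 remains.
(2,3) = 4: row 2 has {2,6}; col 3 has {3,5}; box has {1,2,3,5,6} → only 4 remains.
(2,5) = 1: row 2 has {2,4,6}; col 5 has {3,4,5,6}; box has {2,4,6} → only 1 remains.
(3,3) = 1: row 3 has {2,4,5,6}; col 3 has {3,4,5}; box has {2,3,4,6} → only 1 remains.
(3,4) = 3: row 3 has {1,2,4,5,6}; col 4 has {2,4,6}; box has {4,5} → only 3 remains.
(4,1) = 5: row 4 has {3,4}; col 1 has {1,2,3,6}; box has {1,2,3,4,6} → only 5 remains.
(4,4) = 1: row 4 has {3,4,5}; col 4 has {2,3,4,6}; box has {3,4,5} → only 1 remains.
(4,5) = 2: row 4 has {1,3,4,5}; col 5 has {1,3,4,5,6}; box has {1,3,4,5} → only 2 remains.
(4,6) = 6: row 4 has {1,2,3,4,5}; col 6 has {2,4}; box has {1,2,3,4,5} → only 6 remains.
(5,1) = 4: row 5 has {3,5,6}; col 1 has {1,2,3,5,6}; box has {3,5} → only 4 remains.
(5,3) = 2: row 5 has {3,4,5,6}; col 3 has {1,3,4,5}; box has {3,4,5} → only 2 remains.
(5,6) = 1: row 5 has {2,3,4,5,6}; col 6 has {2,4,6}; box has {2,3,4,6} → only 1 remains.
(6,2) = 1: row 6 has {2,3,4}; col 2 has {2,3,4,5,6}; box has {2,3,4,5} → only 1 remains.
(6,3) = 6: row 6 has {1,2,3,4}; col 3 has {1,2,3,4,5}; box has {1,2,3,4,5} → only 6 remains.
(6,6) = 5: row 6 has {1,2,3,4,6}; col 6 has {1,2,4,6}; box has {1,2,3,4,6} → only 5 remains.
(2,4) = 5: row 2 has {1,2,4,6}; col 4 has {1,2,3,4,6}; box has {1,2,4,6} → only 5 remains.
(2,6) = 3: row 2 has {1,2,4,5,6}; col 6 has {1,2,4,5,6}; box has {1,2,4,5,6} → only 3 remains.

624513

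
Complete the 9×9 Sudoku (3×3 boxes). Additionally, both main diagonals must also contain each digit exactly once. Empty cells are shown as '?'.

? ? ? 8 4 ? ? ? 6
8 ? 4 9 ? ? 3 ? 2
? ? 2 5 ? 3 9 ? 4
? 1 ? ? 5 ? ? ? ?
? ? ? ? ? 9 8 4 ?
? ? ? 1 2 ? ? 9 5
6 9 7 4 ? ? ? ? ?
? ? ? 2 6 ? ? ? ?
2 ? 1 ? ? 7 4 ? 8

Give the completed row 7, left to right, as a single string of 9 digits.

697481523

R2C8 = 5 (sole candidate).
R5C5 = 3 (sole candidate).
R9C4 = 3 (sole candidate).
R9C5 = 9 (sole candidate).
R9C8 = 6 (sole candidate).
R9C2 = 5 (sole candidate).
R1C6 = 2 (hidden single in row 1).
R3C8 = 8 (hidden single in row 3).
R3C2 = 6 (hidden single in row 3).
R2C2 = 7 (sole candidate).
R2C5 = 1 (sole candidate).
R2C6 = 6 (sole candidate).
R3C1 = 1 (sole candidate).
R3C5 = 7 (sole candidate).
R4C4 = 6 (sole candidate).
R5C2 = 2 (sole candidate).
R5C4 = 7 (sole candidate).
R5C9 = 1 (sole candidate).
R6C6 = 4 (sole candidate).
R7C5 = 8: row 7 has {4,6,7,9}; col 5 has {1,2,3,4,5,6,7,9}; box has {2,3,4,6,7,9} → only 8 remains.
R7C9 = 3: row 7 has {4,6,7,8,9}; col 9 has {1,2,4,5,6,8}; box has {4,6,8} → only 3 remains.
R8C8 = 1 (sole candidate).
R1C2 = 3 (sole candidate).
R1C8 = 7 (sole candidate).
R4C6 = 8 (sole candidate).
R4C9 = 7 (sole candidate).
R5C1 = 5 (sole candidate).
R5C3 = 6 (sole candidate).
R6C2 = 8 (sole candidate).
R6C3 = 3 (sole candidate).
R6C7 = 6 (sole candidate).
R7C7 = 5: row 7 has {3,4,6,7,8,9}; col 7 has {3,4,6,8,9}; box has {1,3,4,6,8}; main diagonal has {1,2,3,4,6,7,8} → only 5 remains.
R7C8 = 2: row 7 has {3,4,5,6,7,8,9}; col 8 has {1,4,5,6,7,8,9}; box has {1,3,4,5,6,8} → only 2 remains.
R8C2 = 4 (sole candidate).
R8C3 = 8 (sole candidate).
R8C6 = 5 (sole candidate).
R8C7 = 7 (sole candidate).
R8C9 = 9 (sole candidate).
R1C1 = 9 (sole candidate).
R1C3 = 5 (sole candidate).
R1C7 = 1 (sole candidate).
R4C1 = 4 (sole candidate).
R4C3 = 9 (sole candidate).
R4C7 = 2 (sole candidate).
R4C8 = 3 (sole candidate).
R6C1 = 7 (sole candidate).
R7C6 = 1: row 7 has {2,3,4,5,6,7,8,9}; col 6 has {2,3,4,5,6,7,8,9}; box has {2,3,4,5,6,7,8,9} → only 1 remains.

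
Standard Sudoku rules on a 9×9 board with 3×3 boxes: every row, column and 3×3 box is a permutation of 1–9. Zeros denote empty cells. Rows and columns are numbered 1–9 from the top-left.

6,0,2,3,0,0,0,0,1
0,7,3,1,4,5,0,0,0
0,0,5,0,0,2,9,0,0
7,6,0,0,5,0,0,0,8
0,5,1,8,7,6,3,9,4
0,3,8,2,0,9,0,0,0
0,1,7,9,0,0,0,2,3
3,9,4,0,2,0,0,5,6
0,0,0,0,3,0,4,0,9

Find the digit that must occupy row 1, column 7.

row 2, column 9 = 2: row 2 has {1,3,4,5,7}; col 9 has {1,3,4,6,8,9}; box has {1,9} → only 2 remains.
row 3, column 9 = 7: row 3 has {2,5,9}; col 9 has {1,2,3,4,6,8,9}; box has {1,2,9} → only 7 remains.
row 4, column 3 = 9: row 4 has {5,6,7,8}; col 3 has {1,2,3,4,5,7,8}; box has {1,3,5,6,7,8} → only 9 remains.
row 4, column 4 = 4: row 4 has {5,6,7,8,9}; col 4 has {1,2,3,8,9}; box has {2,5,6,7,8,9} → only 4 remains.
row 4, column 8 = 1: row 4 has {4,5,6,7,8,9}; col 8 has {2,5,9}; box has {3,4,8,9} → only 1 remains.
row 5, column 1 = 2: row 5 has {1,3,4,5,6,7,8,9}; col 1 has {3,6,7}; box has {1,3,5,6,7,8,9} → only 2 remains.
row 6, column 1 = 4: row 6 has {2,3,8,9}; col 1 has {2,3,6,7}; box has {1,2,3,5,6,7,8,9} → only 4 remains.
row 6, column 5 = 1: row 6 has {2,3,4,8,9}; col 5 has {2,3,4,5,7}; box has {2,4,5,6,7,8,9} → only 1 remains.
row 6, column 9 = 5: row 6 has {1,2,3,4,8,9}; col 9 has {1,2,3,4,6,7,8,9}; box has {1,3,4,8,9} → only 5 remains.
row 7, column 7 = 8: row 7 has {1,2,3,7,9}; col 7 has {3,4,9}; box has {2,3,4,5,6,9} → only 8 remains.
row 8, column 4 = 7: row 8 has {2,3,4,5,6,9}; col 4 has {1,2,3,4,8,9}; box has {2,3,9} → only 7 remains.
row 8, column 7 = 1: row 8 has {2,3,4,5,6,7,9}; col 7 has {3,4,8,9}; box has {2,3,4,5,6,8,9} → only 1 remains.
row 9, column 3 = 6: row 9 has {3,4,9}; col 3 has {1,2,3,4,5,7,8,9}; box has {1,3,4,7,9} → only 6 remains.
row 9, column 4 = 5: row 9 has {3,4,6,9}; col 4 has {1,2,3,4,7,8,9}; box has {2,3,7,9} → only 5 remains.
row 9, column 8 = 7: row 9 has {3,4,5,6,9}; col 8 has {1,2,5,9}; box has {1,2,3,4,5,6,8,9} → only 7 remains.
row 1, column 7 = 5: row 1 has {1,2,3,6}; col 7 has {1,3,4,8,9}; box has {1,2,7,9} → only 5 remains.

5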